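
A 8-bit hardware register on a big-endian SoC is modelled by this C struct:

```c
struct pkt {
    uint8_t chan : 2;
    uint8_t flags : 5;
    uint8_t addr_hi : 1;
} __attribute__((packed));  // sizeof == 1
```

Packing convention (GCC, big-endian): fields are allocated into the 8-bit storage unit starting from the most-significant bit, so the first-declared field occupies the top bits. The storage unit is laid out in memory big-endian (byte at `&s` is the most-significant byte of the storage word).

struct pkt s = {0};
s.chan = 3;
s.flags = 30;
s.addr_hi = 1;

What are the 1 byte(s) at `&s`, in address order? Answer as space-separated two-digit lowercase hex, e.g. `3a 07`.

chan:2 = 3 → 0x3 << 6 → word 0xc0
flags:5 = 30 → 0x1e << 1 → word 0xfc
addr_hi:1 = 1 → 0x1 << 0 → word 0xfd
word = 0xfd → big-endian bytes:
  [0]=0xfd

fd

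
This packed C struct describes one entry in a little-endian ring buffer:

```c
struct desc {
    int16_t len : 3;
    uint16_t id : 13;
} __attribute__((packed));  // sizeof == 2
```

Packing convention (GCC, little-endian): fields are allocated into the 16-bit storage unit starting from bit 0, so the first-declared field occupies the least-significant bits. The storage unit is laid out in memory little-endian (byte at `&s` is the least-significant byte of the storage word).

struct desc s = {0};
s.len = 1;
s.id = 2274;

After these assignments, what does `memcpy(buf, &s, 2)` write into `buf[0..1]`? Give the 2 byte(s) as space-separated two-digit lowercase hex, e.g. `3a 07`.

len (3b) val=1 bits=0x1 at bit 0: 0x0001
id (13b) val=2274 bits=0x8e2 at bit 3: 0x4711
word = 0x4711 → little-endian bytes:
  [0]=0x11  [1]=0x47

11 47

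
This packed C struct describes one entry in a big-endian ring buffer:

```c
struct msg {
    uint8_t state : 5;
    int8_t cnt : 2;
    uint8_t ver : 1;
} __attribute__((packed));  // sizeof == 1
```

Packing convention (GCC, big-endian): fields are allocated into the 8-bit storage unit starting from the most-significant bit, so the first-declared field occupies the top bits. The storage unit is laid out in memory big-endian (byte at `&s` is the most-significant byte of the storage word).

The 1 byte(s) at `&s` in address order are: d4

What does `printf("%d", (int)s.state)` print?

[0]=0xd4 (big-endian) → word 0xd4
state:5 @ bit 3 → (0xd4>>3)&0x1f = 0x1a  ←
cnt:2 @ bit 1 → (0xd4>>1)&0x3 = 0x2
ver:1 @ bit 0 → (0xd4>>0)&0x1 = 0x0

26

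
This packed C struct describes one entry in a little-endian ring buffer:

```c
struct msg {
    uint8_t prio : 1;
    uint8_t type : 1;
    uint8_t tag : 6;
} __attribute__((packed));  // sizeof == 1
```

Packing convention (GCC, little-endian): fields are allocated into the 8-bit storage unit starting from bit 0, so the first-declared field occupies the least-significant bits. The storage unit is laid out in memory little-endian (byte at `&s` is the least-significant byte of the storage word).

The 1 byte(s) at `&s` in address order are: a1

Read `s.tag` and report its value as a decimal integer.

40

[0]=0xa1 (little-endian) → word 0xa1
prio:1 @ bit 0 → (0xa1>>0)&0x1 = 0x1
type:1 @ bit 1 → (0xa1>>1)&0x1 = 0x0
tag:6 @ bit 2 → (0xa1>>2)&0x3f = 0x28  ←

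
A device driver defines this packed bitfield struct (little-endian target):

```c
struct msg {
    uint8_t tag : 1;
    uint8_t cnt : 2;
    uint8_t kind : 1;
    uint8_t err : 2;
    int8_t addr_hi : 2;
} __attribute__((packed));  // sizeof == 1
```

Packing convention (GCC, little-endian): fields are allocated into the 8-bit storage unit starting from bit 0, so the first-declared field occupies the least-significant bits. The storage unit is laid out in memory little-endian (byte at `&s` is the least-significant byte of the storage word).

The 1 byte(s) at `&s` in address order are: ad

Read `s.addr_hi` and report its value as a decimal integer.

[0]=0xad (little-endian) → word 0xad
tag:1 @ bit 0 → (0xad>>0)&0x1 = 0x1
cnt:2 @ bit 1 → (0xad>>1)&0x3 = 0x2
kind:1 @ bit 3 → (0xad>>3)&0x1 = 0x1
err:2 @ bit 4 → (0xad>>4)&0x3 = 0x2
addr_hi:2 @ bit 6 → (0xad>>6)&0x3 = 0x2  ←
addr_hi signed 2b, MSB=1: 2 - 4 = -2

-2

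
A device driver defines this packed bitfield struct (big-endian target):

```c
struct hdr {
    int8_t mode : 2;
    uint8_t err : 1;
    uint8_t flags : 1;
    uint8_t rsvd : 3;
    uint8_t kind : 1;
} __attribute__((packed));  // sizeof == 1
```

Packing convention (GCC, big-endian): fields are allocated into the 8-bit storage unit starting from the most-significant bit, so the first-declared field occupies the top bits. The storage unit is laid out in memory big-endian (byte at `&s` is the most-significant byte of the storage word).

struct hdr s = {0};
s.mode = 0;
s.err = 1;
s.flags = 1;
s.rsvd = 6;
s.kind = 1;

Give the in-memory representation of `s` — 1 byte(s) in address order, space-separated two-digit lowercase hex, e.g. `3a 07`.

3d

mode:2 = 0 → 0x0 << 6 → word 0x00
err:1 = 1 → 0x1 << 5 → word 0x20
flags:1 = 1 → 0x1 << 4 → word 0x30
rsvd:3 = 6 → 0x6 << 1 → word 0x3c
kind:1 = 1 → 0x1 << 0 → word 0x3d
word = 0x3d → big-endian bytes:
  [0]=0x3d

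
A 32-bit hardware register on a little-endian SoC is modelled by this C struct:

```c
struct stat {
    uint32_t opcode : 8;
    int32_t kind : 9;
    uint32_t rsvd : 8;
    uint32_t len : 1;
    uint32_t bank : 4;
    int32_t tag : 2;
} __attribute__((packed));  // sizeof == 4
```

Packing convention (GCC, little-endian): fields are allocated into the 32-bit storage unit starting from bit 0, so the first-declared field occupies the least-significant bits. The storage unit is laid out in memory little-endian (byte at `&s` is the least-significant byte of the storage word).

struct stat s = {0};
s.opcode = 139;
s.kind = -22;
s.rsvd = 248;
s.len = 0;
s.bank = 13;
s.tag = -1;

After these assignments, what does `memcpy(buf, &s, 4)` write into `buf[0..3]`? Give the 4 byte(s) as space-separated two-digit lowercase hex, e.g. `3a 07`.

[0+:8] opcode=139 & 0xff = 0x8b; word=0x0000008b
[8+:9] kind=-22 & 0x1ff = 0x1ea; word=0x0001ea8b
[17+:8] rsvd=248 & 0xff = 0xf8; word=0x01f1ea8b
[25+:1] len=0 & 0x1 = 0x0; word=0x01f1ea8b
[26+:4] bank=13 & 0xf = 0xd; word=0x35f1ea8b
[30+:2] tag=-1 & 0x3 = 0x3; word=0xf5f1ea8b
word = 0xf5f1ea8b → little-endian bytes:
  [0]=0x8b  [1]=0xea  [2]=0xf1  [3]=0xf5

8b ea f1 f5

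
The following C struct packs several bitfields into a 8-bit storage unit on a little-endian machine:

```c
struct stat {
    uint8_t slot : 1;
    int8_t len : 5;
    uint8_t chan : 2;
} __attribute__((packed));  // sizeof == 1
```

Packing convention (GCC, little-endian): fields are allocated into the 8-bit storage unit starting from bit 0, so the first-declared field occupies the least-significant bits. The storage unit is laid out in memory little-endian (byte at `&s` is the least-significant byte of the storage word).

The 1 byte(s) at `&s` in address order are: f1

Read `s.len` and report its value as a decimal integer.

[0]=0xf1 (little-endian) → word 0xf1
slot:1 @ bit 0 → (0xf1>>0)&0x1 = 0x1
len:5 @ bit 1 → (0xf1>>1)&0x1f = 0x18  ←
chan:2 @ bit 6 → (0xf1>>6)&0x3 = 0x3
len signed 5b, MSB=1: 24 - 32 = -8

-8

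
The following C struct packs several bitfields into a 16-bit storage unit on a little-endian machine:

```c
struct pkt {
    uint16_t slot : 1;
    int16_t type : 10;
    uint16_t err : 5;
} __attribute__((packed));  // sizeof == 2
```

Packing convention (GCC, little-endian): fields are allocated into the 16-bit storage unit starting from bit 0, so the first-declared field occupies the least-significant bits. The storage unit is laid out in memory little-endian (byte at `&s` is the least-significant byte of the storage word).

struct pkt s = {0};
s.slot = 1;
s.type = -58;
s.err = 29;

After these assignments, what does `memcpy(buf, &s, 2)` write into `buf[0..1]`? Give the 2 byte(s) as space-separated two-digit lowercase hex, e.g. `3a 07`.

8d ef

slot (1b) val=1 bits=0x1 at bit 0: 0x0001
type (10b) val=-58 bits=0x3c6 at bit 1: 0x078d
err (5b) val=29 bits=0x1d at bit 11: 0xef8d
word = 0xef8d → little-endian bytes:
  [0]=0x8d  [1]=0xef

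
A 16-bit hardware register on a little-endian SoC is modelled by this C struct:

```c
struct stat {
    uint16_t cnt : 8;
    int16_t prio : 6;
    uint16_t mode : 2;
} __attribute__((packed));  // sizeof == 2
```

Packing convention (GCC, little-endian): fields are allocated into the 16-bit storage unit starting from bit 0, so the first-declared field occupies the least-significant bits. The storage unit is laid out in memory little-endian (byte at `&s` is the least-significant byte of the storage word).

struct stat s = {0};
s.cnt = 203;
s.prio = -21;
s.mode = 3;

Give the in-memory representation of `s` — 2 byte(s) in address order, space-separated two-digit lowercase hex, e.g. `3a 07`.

cb eb

cnt:8 = 203 → 0xcb << 0 → word 0x00cb
prio:6 = -21 → 0x2b << 8 → word 0x2bcb
mode:2 = 3 → 0x3 << 14 → word 0xebcb
word = 0xebcb → little-endian bytes:
  [0]=0xcb  [1]=0xeb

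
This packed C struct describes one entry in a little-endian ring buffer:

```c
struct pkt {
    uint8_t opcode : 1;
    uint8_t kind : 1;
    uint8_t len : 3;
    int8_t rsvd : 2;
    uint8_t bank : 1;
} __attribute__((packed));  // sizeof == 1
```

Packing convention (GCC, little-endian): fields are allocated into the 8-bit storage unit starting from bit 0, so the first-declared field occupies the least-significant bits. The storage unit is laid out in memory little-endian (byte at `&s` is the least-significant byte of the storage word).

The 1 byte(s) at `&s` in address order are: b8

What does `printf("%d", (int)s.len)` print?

6

[0]=0xb8 (little-endian) → word 0xb8
opcode:1 @ bit 0 → (0xb8>>0)&0x1 = 0x0
kind:1 @ bit 1 → (0xb8>>1)&0x1 = 0x0
len:3 @ bit 2 → (0xb8>>2)&0x7 = 0x6  ←
rsvd:2 @ bit 5 → (0xb8>>5)&0x3 = 0x1
bank:1 @ bit 7 → (0xb8>>7)&0x1 = 0x1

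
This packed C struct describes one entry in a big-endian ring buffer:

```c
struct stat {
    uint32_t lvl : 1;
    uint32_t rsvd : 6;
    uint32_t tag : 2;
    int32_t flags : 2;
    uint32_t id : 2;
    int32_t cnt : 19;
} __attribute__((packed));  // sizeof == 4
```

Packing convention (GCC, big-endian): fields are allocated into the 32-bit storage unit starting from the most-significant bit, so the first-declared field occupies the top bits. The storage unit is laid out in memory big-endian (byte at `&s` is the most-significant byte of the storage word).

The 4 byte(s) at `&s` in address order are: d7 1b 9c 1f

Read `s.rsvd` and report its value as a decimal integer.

[0]=0xd7 [1]=0x1b [2]=0x9c [3]=0x1f (big-endian) → word 0xd71b9c1f
lvl [31+:1] = (word>>31) & 0x1 = 1
rsvd [25+:6] = (word>>25) & 0x3f = 43  ←
tag [23+:2] = (word>>23) & 0x3 = 2
flags [21+:2] = (word>>21) & 0x3 = 0
id [19+:2] = (word>>19) & 0x3 = 3
cnt [0+:19] = (word>>0) & 0x7ffff = 236575

43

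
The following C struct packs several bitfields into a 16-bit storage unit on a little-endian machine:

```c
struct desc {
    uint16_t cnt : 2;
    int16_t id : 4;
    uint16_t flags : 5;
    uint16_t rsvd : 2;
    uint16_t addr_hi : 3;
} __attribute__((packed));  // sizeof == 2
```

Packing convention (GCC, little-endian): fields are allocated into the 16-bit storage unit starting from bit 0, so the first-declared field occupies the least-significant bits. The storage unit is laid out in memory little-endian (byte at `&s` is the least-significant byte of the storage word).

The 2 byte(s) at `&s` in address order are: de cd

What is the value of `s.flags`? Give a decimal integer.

[0]=0xde [1]=0xcd (little-endian) → word 0xcdde
cnt:2 @ bit 0 → (0xcdde>>0)&0x3 = 0x2
id:4 @ bit 2 → (0xcdde>>2)&0xf = 0x7
flags:5 @ bit 6 → (0xcdde>>6)&0x1f = 0x17  ←
rsvd:2 @ bit 11 → (0xcdde>>11)&0x3 = 0x1
addr_hi:3 @ bit 13 → (0xcdde>>13)&0x7 = 0x6

23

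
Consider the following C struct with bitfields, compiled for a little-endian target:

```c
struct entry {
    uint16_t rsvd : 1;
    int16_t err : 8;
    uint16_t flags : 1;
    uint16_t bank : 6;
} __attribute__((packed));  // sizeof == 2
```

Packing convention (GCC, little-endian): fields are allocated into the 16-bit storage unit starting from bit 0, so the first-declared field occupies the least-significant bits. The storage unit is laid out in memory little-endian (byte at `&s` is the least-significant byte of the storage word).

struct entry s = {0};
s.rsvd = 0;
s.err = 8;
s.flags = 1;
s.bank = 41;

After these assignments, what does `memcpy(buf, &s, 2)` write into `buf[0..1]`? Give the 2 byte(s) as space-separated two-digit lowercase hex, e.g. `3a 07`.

[0+:1] rsvd=0 & 0x1 = 0x0; word=0x0000
[1+:8] err=8 & 0xff = 0x8; word=0x0010
[9+:1] flags=1 & 0x1 = 0x1; word=0x0210
[10+:6] bank=41 & 0x3f = 0x29; word=0xa610
word = 0xa610 → little-endian bytes:
  [0]=0x10  [1]=0xa6

10 a6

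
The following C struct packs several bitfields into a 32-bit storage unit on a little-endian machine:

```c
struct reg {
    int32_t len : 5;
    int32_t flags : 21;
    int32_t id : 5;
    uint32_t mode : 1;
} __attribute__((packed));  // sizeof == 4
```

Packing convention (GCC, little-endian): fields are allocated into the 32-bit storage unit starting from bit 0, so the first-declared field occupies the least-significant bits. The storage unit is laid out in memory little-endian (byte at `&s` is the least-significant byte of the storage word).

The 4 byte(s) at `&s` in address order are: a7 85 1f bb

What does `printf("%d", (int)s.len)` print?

7

[0]=0xa7 [1]=0x85 [2]=0x1f [3]=0xbb (little-endian) → word 0xbb1f85a7
len:5 @ bit 0 → (0xbb1f85a7>>0)&0x1f = 0x7  ←
flags:21 @ bit 5 → (0xbb1f85a7>>5)&0x1fffff = 0x18fc2d
id:5 @ bit 26 → (0xbb1f85a7>>26)&0x1f = 0xe
mode:1 @ bit 31 → (0xbb1f85a7>>31)&0x1 = 0x1
len signed 5b, MSB=0: value = 7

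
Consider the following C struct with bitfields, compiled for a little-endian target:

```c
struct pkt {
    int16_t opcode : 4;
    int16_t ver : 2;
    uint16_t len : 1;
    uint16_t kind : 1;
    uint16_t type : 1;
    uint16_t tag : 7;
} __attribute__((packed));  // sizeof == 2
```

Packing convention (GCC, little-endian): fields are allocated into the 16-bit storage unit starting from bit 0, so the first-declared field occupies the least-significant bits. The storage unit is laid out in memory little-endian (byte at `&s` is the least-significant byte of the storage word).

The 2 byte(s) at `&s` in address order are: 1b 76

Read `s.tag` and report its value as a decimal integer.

59

[0]=0x1b [1]=0x76 (little-endian) → word 0x761b
opcode [0+:4] = (word>>0) & 0xf = 11
ver [4+:2] = (word>>4) & 0x3 = 1
len [6+:1] = (word>>6) & 0x1 = 0
kind [7+:1] = (word>>7) & 0x1 = 0
type [8+:1] = (word>>8) & 0x1 = 0
tag [9+:7] = (word>>9) & 0x7f = 59  ←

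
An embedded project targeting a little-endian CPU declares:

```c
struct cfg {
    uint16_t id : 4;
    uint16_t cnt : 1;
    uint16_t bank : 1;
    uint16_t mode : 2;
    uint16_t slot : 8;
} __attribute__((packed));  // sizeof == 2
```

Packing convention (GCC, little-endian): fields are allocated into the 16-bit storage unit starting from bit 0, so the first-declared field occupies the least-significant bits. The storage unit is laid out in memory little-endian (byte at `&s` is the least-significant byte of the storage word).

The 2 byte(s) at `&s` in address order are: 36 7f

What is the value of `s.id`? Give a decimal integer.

6

[0]=0x36 [1]=0x7f (little-endian) → word 0x7f36
id:4 @ bit 0 → (0x7f36>>0)&0xf = 0x6  ←
cnt:1 @ bit 4 → (0x7f36>>4)&0x1 = 0x1
bank:1 @ bit 5 → (0x7f36>>5)&0x1 = 0x1
mode:2 @ bit 6 → (0x7f36>>6)&0x3 = 0x0
slot:8 @ bit 8 → (0x7f36>>8)&0xff = 0x7f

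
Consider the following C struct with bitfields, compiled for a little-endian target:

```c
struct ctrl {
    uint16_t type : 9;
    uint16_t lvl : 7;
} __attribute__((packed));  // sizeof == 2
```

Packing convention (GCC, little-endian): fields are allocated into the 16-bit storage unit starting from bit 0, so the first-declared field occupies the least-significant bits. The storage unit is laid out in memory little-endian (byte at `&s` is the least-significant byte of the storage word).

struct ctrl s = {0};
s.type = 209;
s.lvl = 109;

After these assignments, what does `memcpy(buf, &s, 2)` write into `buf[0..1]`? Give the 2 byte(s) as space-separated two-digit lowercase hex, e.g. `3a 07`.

type:9 = 209 → 0xd1 << 0 → word 0x00d1
lvl:7 = 109 → 0x6d << 9 → word 0xdad1
word = 0xdad1 → little-endian bytes:
  [0]=0xd1  [1]=0xda

d1 da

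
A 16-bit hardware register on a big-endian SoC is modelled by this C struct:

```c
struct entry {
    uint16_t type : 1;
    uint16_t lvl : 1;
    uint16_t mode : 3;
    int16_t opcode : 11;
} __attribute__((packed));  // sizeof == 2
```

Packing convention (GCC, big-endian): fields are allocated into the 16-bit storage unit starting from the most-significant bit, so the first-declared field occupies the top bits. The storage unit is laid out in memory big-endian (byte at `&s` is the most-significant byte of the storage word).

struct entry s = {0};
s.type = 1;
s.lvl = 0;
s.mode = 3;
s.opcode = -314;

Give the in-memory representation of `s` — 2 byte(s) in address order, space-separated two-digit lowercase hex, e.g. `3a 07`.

[15+:1] type=1 & 0x1 = 0x1; word=0x8000
[14+:1] lvl=0 & 0x1 = 0x0; word=0x8000
[11+:3] mode=3 & 0x7 = 0x3; word=0x9800
[0+:11] opcode=-314 & 0x7ff = 0x6c6; word=0x9ec6
word = 0x9ec6 → big-endian bytes:
  [0]=0x9e  [1]=0xc6

9e c6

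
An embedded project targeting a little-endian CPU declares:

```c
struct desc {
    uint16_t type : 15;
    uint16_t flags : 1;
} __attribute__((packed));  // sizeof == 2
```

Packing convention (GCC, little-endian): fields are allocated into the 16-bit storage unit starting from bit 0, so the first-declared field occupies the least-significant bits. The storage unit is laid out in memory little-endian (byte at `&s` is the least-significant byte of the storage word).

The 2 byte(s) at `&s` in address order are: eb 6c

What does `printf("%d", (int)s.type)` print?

[0]=0xeb [1]=0x6c (little-endian) → word 0x6ceb
type [0+:15] = (word>>0) & 0x7fff = 27883  ←
flags [15+:1] = (word>>15) & 0x1 = 0

27883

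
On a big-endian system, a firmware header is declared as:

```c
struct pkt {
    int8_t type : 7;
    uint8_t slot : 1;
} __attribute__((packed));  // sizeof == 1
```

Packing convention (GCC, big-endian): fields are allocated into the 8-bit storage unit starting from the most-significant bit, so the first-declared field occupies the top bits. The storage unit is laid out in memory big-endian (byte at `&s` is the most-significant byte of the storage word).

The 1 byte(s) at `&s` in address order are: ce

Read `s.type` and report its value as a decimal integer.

[0]=0xce (big-endian) → word 0xce
type [1+:7] = (word>>1) & 0x7f = 103  ←
slot [0+:1] = (word>>0) & 0x1 = 0
type signed 7b, MSB=1: 103 - 128 = -25

-25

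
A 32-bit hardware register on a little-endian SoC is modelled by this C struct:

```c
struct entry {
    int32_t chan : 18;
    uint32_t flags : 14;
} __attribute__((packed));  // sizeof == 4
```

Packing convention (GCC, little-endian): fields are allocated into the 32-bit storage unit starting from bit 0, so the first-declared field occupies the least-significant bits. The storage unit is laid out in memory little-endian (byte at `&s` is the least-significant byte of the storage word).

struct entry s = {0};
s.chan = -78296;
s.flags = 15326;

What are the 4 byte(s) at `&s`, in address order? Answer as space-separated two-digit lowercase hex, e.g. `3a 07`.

[0+:18] chan=-78296 & 0x3ffff = 0x2ce28; word=0x0002ce28
[18+:14] flags=15326 & 0x3fff = 0x3bde; word=0xef7ace28
word = 0xef7ace28 → little-endian bytes:
  [0]=0x28  [1]=0xce  [2]=0x7a  [3]=0xef

28 ce 7a ef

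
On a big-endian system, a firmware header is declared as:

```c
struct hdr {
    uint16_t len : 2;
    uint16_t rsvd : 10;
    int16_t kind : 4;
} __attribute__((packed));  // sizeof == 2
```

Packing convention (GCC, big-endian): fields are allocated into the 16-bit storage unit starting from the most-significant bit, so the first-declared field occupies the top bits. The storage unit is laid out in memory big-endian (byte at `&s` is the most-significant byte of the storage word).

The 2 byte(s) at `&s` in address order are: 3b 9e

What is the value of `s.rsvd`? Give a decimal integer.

[0]=0x3b [1]=0x9e (big-endian) → word 0x3b9e
len:2 @ bit 14 → (0x3b9e>>14)&0x3 = 0x0
rsvd:10 @ bit 4 → (0x3b9e>>4)&0x3ff = 0x3b9  ←
kind:4 @ bit 0 → (0x3b9e>>0)&0xf = 0xe

953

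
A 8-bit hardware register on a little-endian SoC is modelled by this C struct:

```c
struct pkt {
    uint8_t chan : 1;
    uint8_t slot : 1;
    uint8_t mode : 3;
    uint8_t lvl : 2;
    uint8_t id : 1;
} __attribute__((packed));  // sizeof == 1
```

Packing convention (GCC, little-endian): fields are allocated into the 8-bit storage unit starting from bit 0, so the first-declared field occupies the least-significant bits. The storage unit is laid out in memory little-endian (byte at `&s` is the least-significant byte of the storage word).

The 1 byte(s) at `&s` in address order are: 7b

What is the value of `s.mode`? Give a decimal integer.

[0]=0x7b (little-endian) → word 0x7b
chan:1 @ bit 0 → (0x7b>>0)&0x1 = 0x1
slot:1 @ bit 1 → (0x7b>>1)&0x1 = 0x1
mode:3 @ bit 2 → (0x7b>>2)&0x7 = 0x6  ←
lvl:2 @ bit 5 → (0x7b>>5)&0x3 = 0x3
id:1 @ bit 7 → (0x7b>>7)&0x1 = 0x0

6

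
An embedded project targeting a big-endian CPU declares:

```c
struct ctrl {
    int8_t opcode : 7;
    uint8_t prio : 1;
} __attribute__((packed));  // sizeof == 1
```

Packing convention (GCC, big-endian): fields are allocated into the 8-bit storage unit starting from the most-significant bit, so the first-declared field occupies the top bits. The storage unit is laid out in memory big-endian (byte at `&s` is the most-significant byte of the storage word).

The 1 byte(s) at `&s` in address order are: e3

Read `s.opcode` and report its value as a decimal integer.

-15

[0]=0xe3 (big-endian) → word 0xe3
opcode:7 @ bit 1 → (0xe3>>1)&0x7f = 0x71  ←
prio:1 @ bit 0 → (0xe3>>0)&0x1 = 0x1
opcode signed 7b, MSB=1: 113 - 128 = -15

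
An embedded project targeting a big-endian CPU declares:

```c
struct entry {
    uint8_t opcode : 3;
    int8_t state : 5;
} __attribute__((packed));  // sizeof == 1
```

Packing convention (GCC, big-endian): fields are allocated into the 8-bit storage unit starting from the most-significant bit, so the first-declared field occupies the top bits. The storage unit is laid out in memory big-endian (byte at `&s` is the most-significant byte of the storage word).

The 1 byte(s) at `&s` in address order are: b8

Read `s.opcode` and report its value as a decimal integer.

5

[0]=0xb8 (big-endian) → word 0xb8
opcode [5+:3] = (word>>5) & 0x7 = 5  ←
state [0+:5] = (word>>0) & 0x1f = 24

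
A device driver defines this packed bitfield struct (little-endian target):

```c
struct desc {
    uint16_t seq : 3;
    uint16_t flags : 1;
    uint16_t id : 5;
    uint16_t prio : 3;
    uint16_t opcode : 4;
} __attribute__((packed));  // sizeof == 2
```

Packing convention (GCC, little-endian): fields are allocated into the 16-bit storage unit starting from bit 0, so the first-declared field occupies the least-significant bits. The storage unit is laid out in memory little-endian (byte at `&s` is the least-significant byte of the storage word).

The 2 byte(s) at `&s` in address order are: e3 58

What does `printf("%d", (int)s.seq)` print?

3

[0]=0xe3 [1]=0x58 (little-endian) → word 0x58e3
seq [0+:3] = (word>>0) & 0x7 = 3  ←
flags [3+:1] = (word>>3) & 0x1 = 0
id [4+:5] = (word>>4) & 0x1f = 14
prio [9+:3] = (word>>9) & 0x7 = 4
opcode [12+:4] = (word>>12) & 0xf = 5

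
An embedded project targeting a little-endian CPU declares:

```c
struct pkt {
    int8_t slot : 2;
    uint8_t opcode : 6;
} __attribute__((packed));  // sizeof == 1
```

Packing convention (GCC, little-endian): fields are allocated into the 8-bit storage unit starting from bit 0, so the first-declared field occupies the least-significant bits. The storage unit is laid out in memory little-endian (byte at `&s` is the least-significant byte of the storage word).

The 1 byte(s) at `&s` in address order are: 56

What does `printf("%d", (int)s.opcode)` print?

[0]=0x56 (little-endian) → word 0x56
slot:2 @ bit 0 → (0x56>>0)&0x3 = 0x2
opcode:6 @ bit 2 → (0x56>>2)&0x3f = 0x15  ←

21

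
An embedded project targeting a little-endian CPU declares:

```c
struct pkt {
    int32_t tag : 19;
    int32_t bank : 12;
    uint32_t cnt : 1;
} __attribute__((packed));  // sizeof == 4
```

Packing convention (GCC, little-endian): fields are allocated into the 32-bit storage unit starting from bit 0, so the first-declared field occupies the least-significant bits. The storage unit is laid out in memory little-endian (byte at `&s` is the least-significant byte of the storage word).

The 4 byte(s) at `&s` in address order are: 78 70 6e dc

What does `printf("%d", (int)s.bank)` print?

[0]=0x78 [1]=0x70 [2]=0x6e [3]=0xdc (little-endian) → word 0xdc6e7078
tag:19 @ bit 0 → (0xdc6e7078>>0)&0x7ffff = 0x67078
bank:12 @ bit 19 → (0xdc6e7078>>19)&0xfff = 0xb8d  ←
cnt:1 @ bit 31 → (0xdc6e7078>>31)&0x1 = 0x1
bank signed 12b, MSB=1: 2957 - 4096 = -1139

-1139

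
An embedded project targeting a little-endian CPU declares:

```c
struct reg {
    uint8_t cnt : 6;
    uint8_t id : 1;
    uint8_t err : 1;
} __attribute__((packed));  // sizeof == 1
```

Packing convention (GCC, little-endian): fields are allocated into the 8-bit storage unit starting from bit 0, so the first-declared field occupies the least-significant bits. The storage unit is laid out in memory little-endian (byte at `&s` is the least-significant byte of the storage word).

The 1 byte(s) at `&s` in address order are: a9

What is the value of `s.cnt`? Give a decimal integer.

[0]=0xa9 (little-endian) → word 0xa9
cnt [0+:6] = (word>>0) & 0x3f = 41  ←
id [6+:1] = (word>>6) & 0x1 = 0
err [7+:1] = (word>>7) & 0x1 = 1

41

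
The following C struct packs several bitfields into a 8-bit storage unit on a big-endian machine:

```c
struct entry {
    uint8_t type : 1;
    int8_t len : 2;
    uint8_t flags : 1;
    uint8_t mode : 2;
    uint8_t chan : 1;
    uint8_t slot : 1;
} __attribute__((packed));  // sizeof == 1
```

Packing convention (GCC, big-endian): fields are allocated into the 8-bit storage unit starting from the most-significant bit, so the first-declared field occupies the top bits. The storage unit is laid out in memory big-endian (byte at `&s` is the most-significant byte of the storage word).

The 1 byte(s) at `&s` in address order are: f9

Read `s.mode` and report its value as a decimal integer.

[0]=0xf9 (big-endian) → word 0xf9
type [7+:1] = (word>>7) & 0x1 = 1
len [5+:2] = (word>>5) & 0x3 = 3
flags [4+:1] = (word>>4) & 0x1 = 1
mode [2+:2] = (word>>2) & 0x3 = 2  ←
chan [1+:1] = (word>>1) & 0x1 = 0
slot [0+:1] = (word>>0) & 0x1 = 1

2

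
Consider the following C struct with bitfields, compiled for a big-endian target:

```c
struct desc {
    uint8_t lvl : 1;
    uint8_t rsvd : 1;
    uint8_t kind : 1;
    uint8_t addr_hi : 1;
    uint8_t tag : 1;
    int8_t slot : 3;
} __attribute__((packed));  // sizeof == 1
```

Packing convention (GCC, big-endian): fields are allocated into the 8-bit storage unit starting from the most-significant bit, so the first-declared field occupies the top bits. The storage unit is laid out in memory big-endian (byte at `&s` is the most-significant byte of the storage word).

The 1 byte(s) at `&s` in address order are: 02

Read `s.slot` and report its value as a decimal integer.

2

[0]=0x02 (big-endian) → word 0x02
lvl:1 @ bit 7 → (0x02>>7)&0x1 = 0x0
rsvd:1 @ bit 6 → (0x02>>6)&0x1 = 0x0
kind:1 @ bit 5 → (0x02>>5)&0x1 = 0x0
addr_hi:1 @ bit 4 → (0x02>>4)&0x1 = 0x0
tag:1 @ bit 3 → (0x02>>3)&0x1 = 0x0
slot:3 @ bit 0 → (0x02>>0)&0x7 = 0x2  ←
slot signed 3b, MSB=0: value = 2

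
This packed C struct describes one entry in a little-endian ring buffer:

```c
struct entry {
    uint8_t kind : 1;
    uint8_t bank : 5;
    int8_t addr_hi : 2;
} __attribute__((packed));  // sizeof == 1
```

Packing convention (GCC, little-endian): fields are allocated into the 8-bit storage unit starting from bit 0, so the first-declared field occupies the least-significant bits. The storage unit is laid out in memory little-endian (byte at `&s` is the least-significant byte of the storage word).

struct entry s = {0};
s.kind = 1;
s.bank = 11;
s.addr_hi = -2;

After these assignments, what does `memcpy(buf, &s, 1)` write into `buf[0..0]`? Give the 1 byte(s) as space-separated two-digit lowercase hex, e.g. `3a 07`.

97

kind (1b) val=1 bits=0x1 at bit 0: 0x01
bank (5b) val=11 bits=0xb at bit 1: 0x17
addr_hi (2b) val=-2 bits=0x2 at bit 6: 0x97
word = 0x97 → little-endian bytes:
  [0]=0x97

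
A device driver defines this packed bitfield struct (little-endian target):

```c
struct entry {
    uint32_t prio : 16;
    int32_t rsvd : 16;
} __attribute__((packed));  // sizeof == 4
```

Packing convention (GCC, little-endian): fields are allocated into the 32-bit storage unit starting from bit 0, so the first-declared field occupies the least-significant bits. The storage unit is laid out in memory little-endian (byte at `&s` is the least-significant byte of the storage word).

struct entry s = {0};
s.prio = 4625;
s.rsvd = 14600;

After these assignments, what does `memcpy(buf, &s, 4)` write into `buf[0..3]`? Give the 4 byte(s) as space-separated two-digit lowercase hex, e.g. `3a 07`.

11 12 08 39

prio:16 = 4625 → 0x1211 << 0 → word 0x00001211
rsvd:16 = 14600 → 0x3908 << 16 → word 0x39081211
word = 0x39081211 → little-endian bytes:
  [0]=0x11  [1]=0x12  [2]=0x08  [3]=0x39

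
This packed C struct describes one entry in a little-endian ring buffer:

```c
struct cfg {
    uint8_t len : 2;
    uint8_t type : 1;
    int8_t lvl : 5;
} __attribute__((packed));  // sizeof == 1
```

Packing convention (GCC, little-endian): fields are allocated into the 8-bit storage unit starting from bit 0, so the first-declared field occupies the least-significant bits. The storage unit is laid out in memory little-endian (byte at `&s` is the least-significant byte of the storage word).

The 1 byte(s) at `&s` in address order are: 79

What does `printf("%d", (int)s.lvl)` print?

[0]=0x79 (little-endian) → word 0x79
len:2 @ bit 0 → (0x79>>0)&0x3 = 0x1
type:1 @ bit 2 → (0x79>>2)&0x1 = 0x0
lvl:5 @ bit 3 → (0x79>>3)&0x1f = 0xf  ←
lvl signed 5b, MSB=0: value = 15

15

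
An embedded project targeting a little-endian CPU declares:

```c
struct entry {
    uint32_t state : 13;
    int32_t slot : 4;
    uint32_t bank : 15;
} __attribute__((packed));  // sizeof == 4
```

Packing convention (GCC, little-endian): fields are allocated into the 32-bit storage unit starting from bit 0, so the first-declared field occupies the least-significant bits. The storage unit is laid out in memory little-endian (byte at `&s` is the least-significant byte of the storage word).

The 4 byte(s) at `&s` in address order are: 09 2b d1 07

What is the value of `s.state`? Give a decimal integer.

2825

[0]=0x09 [1]=0x2b [2]=0xd1 [3]=0x07 (little-endian) → word 0x07d12b09
state:13 @ bit 0 → (0x07d12b09>>0)&0x1fff = 0xb09  ←
slot:4 @ bit 13 → (0x07d12b09>>13)&0xf = 0x9
bank:15 @ bit 17 → (0x07d12b09>>17)&0x7fff = 0x3e8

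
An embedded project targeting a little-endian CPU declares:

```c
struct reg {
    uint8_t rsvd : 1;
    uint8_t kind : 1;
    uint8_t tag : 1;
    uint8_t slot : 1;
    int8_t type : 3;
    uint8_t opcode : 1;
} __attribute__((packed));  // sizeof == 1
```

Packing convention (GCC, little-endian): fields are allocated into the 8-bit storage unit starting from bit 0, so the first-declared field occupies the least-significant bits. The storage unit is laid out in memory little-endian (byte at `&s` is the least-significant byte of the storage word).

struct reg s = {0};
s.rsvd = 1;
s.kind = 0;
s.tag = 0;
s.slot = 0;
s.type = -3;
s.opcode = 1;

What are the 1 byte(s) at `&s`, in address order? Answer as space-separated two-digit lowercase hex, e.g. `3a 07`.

rsvd (1b) val=1 bits=0x1 at bit 0: 0x01
kind (1b) val=0 bits=0x0 at bit 1: 0x01
tag (1b) val=0 bits=0x0 at bit 2: 0x01
slot (1b) val=0 bits=0x0 at bit 3: 0x01
type (3b) val=-3 bits=0x5 at bit 4: 0x51
opcode (1b) val=1 bits=0x1 at bit 7: 0xd1
word = 0xd1 → little-endian bytes:
  [0]=0xd1

d1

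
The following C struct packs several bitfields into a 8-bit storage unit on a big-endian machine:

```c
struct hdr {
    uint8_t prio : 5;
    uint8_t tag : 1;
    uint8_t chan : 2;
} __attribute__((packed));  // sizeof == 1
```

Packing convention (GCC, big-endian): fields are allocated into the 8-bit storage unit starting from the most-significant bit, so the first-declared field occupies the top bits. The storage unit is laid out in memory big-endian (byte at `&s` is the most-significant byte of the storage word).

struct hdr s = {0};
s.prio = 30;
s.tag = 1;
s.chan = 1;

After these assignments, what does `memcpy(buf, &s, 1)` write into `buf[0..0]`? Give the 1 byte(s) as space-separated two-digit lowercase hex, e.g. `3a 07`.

[3+:5] prio=30 & 0x1f = 0x1e; word=0xf0
[2+:1] tag=1 & 0x1 = 0x1; word=0xf4
[0+:2] chan=1 & 0x3 = 0x1; word=0xf5
word = 0xf5 → big-endian bytes:
  [0]=0xf5

f5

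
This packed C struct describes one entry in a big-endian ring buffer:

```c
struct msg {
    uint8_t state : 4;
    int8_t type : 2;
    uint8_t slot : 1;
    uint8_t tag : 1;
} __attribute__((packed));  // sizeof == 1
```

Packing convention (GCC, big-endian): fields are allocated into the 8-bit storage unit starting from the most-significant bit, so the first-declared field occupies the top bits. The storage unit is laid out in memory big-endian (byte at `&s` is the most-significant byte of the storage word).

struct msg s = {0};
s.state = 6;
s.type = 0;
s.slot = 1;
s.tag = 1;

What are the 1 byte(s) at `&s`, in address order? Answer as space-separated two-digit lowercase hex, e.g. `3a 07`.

63

state:4 = 6 → 0x6 << 4 → word 0x60
type:2 = 0 → 0x0 << 2 → word 0x60
slot:1 = 1 → 0x1 << 1 → word 0x62
tag:1 = 1 → 0x1 << 0 → word 0x63
word = 0x63 → big-endian bytes:
  [0]=0x63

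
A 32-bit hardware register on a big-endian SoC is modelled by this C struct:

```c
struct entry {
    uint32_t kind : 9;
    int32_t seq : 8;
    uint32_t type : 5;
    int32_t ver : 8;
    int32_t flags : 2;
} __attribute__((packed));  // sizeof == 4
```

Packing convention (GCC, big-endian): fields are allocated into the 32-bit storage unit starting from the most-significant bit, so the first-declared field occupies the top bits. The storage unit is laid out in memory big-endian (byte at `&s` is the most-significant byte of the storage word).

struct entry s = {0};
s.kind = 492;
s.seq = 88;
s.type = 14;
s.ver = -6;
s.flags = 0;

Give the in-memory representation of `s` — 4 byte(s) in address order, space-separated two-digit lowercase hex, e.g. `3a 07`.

kind (9b) val=492 bits=0x1ec at bit 23: 0xf6000000
seq (8b) val=88 bits=0x58 at bit 15: 0xf62c0000
type (5b) val=14 bits=0xe at bit 10: 0xf62c3800
ver (8b) val=-6 bits=0xfa at bit 2: 0xf62c3be8
flags (2b) val=0 bits=0x0 at bit 0: 0xf62c3be8
word = 0xf62c3be8 → big-endian bytes:
  [0]=0xf6  [1]=0x2c  [2]=0x3b  [3]=0xe8

f6 2c 3b e8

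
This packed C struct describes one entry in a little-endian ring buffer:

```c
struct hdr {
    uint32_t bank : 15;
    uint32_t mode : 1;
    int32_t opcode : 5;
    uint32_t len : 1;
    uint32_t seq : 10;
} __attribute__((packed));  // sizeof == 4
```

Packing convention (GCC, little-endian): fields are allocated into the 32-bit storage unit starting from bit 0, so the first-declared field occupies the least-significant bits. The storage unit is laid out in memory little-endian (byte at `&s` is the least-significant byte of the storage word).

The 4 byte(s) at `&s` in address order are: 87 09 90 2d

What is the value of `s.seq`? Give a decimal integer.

[0]=0x87 [1]=0x09 [2]=0x90 [3]=0x2d (little-endian) → word 0x2d900987
bank [0+:15] = (word>>0) & 0x7fff = 2439
mode [15+:1] = (word>>15) & 0x1 = 0
opcode [16+:5] = (word>>16) & 0x1f = 16
len [21+:1] = (word>>21) & 0x1 = 0
seq [22+:10] = (word>>22) & 0x3ff = 182  ←

182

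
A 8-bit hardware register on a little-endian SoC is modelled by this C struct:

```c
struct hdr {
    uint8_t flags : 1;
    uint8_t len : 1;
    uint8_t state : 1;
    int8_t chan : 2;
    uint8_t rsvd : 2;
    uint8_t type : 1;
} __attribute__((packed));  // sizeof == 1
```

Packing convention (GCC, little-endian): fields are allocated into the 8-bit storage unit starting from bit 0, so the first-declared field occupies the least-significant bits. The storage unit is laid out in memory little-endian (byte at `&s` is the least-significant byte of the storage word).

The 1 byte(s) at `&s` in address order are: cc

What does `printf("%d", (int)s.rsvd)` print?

[0]=0xcc (little-endian) → word 0xcc
flags:1 @ bit 0 → (0xcc>>0)&0x1 = 0x0
len:1 @ bit 1 → (0xcc>>1)&0x1 = 0x0
state:1 @ bit 2 → (0xcc>>2)&0x1 = 0x1
chan:2 @ bit 3 → (0xcc>>3)&0x3 = 0x1
rsvd:2 @ bit 5 → (0xcc>>5)&0x3 = 0x2  ←
type:1 @ bit 7 → (0xcc>>7)&0x1 = 0x1

2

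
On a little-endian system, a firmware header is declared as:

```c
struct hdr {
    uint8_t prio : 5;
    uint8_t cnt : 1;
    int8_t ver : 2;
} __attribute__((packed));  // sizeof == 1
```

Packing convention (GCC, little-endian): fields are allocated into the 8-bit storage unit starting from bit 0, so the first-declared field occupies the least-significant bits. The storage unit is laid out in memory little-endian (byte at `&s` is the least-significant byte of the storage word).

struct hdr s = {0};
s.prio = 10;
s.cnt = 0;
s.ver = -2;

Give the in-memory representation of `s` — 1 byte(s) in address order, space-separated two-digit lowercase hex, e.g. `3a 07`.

8a

prio (5b) val=10 bits=0xa at bit 0: 0x0a
cnt (1b) val=0 bits=0x0 at bit 5: 0x0a
ver (2b) val=-2 bits=0x2 at bit 6: 0x8a
word = 0x8a → little-endian bytes:
  [0]=0x8a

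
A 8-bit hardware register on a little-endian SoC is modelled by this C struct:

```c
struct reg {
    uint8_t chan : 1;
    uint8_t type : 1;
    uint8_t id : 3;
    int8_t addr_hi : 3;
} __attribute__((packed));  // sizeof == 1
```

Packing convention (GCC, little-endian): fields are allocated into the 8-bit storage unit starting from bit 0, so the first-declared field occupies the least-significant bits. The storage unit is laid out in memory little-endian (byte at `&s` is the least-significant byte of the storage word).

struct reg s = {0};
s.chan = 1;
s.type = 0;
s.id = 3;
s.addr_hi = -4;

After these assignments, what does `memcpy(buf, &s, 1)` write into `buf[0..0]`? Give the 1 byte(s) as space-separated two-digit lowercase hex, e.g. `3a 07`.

8d

chan (1b) val=1 bits=0x1 at bit 0: 0x01
type (1b) val=0 bits=0x0 at bit 1: 0x01
id (3b) val=3 bits=0x3 at bit 2: 0x0d
addr_hi (3b) val=-4 bits=0x4 at bit 5: 0x8d
word = 0x8d → little-endian bytes:
  [0]=0x8d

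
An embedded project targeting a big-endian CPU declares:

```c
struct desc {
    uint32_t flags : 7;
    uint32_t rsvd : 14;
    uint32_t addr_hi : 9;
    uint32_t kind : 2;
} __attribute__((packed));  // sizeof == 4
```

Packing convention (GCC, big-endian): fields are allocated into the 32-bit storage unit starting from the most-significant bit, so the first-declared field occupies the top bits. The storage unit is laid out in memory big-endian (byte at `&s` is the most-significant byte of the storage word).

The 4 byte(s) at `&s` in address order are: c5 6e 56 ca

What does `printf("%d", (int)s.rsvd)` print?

11722

[0]=0xc5 [1]=0x6e [2]=0x56 [3]=0xca (big-endian) → word 0xc56e56ca
flags:7 @ bit 25 → (0xc56e56ca>>25)&0x7f = 0x62
rsvd:14 @ bit 11 → (0xc56e56ca>>11)&0x3fff = 0x2dca  ←
addr_hi:9 @ bit 2 → (0xc56e56ca>>2)&0x1ff = 0x1b2
kind:2 @ bit 0 → (0xc56e56ca>>0)&0x3 = 0x2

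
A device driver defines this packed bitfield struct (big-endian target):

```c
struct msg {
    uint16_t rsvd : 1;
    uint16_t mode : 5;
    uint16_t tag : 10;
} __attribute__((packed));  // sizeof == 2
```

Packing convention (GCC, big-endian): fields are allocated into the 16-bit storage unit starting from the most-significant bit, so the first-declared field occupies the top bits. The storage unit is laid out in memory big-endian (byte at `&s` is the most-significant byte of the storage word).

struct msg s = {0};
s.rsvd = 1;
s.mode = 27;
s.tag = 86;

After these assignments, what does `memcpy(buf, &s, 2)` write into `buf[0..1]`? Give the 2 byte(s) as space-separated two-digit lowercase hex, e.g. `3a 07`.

ec 56

rsvd (1b) val=1 bits=0x1 at bit 15: 0x8000
mode (5b) val=27 bits=0x1b at bit 10: 0xec00
tag (10b) val=86 bits=0x56 at bit 0: 0xec56
word = 0xec56 → big-endian bytes:
  [0]=0xec  [1]=0x56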